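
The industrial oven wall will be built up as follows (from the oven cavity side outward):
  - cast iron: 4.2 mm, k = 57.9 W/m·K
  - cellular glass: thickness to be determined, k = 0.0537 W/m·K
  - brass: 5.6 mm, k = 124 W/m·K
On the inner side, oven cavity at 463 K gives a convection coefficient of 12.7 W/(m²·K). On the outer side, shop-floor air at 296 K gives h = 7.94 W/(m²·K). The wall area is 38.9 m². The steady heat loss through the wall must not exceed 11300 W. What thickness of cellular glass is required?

L ≈ 19.9 mm

Thermal resistances in series:
R_inner film = 1/(h_i·A) = 1/(12.7×38.9) = 0.002024 K/W
R_cast iron = L/(kA) = 0.0042/(57.9×38.9) = 1.865×10^-6 K/W
R_brass = L/(kA) = 0.0056/(124×38.9) = 1.161×10^-6 K/W
R_outer film = 1/(h_o·A) = 1/(7.94×38.9) = 0.003238 K/W
Sum of the known resistances R_other = 0.005265 K/W
Required total resistance R_tot = ΔT/Q_allow = 167/11300 = 0.01478 K/W
R_cellular glass = R_tot − R_other = 0.009514 K/W
L = R·k·A = 0.009514×0.0537×38.9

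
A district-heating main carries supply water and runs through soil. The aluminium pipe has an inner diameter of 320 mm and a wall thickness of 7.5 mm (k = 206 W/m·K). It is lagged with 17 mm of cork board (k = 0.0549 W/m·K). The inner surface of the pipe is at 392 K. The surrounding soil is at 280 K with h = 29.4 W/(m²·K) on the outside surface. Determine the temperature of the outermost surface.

For a radial system each layer contributes R = ln(r_out/r_in)/(2πkL); films add R = 1/(hA).
R_aluminium pipe wall = ln(167.5/160)/(2π×206×1) = 3.539×10^-5 K/W
R_cork board = ln(184.5/167.5)/(2π×0.0549×1) = 0.2802 K/W
R_outer film = 1/(h_o·2πr_oL) = 1/(29.4×2π×0.1845×1) = 0.02934 K/W
R_total = 0.3096 K/W
Q = ΔT/R_total = 112/0.3096
Q = 362 W/m
T_interface = T_inner − Q·ΣR(inner→interface) = 392 − 362×0.2803

T ≈ 291 K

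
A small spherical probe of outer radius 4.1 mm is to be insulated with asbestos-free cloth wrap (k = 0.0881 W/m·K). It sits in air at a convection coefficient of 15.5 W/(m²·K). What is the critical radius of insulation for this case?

For a sphere r_cr = 2k/h = 2×0.0881/15.5
r_cr = 11.4 mm; since the bare radius (4.1 mm) is below r_cr, adding a thin layer of insulation will *increase* heat loss.

r_cr ≈ 11.4 mm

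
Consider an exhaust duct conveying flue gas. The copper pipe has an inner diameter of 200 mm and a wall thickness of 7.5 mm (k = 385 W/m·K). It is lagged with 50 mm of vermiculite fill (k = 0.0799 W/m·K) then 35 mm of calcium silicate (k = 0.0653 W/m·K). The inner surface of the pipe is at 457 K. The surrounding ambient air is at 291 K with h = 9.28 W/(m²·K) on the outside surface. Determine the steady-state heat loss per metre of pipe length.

Per-layer cylindrical resistances, series-summed:
R_copper pipe wall = ln(107.5/100)/(2π×385×1) = 2.99×10^-5 K/W
R_vermiculite fill = ln(157.5/107.5)/(2π×0.0799×1) = 0.7608 K/W
R_calcium silicate = ln(192.5/157.5)/(2π×0.0653×1) = 0.4891 K/W
R_outer film = 1/(h_o·2πr_oL) = 1/(9.28×2π×0.1925×1) = 0.08909 K/W
R_total = 1.339 K/W
Q = ΔT/R_total = 166/1.339

q′ ≈ 124 W/m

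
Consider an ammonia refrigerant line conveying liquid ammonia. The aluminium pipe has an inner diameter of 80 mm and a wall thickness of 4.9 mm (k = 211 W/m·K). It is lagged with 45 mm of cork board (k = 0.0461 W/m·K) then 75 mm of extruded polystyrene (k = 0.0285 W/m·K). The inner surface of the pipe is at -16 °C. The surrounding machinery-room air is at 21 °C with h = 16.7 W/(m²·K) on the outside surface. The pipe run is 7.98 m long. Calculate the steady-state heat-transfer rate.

Q ≈ 50.5 W

Per-layer cylindrical resistances, series-summed:
R_aluminium pipe wall = ln(44.9/40)/(2π×211×7.98) = 1.092×10^-5 K/W
R_cork board = ln(89.9/44.9)/(2π×0.0461×7.98) = 0.3004 K/W
R_extruded polystyrene = ln(164.9/89.9)/(2π×0.0285×7.98) = 0.4245 K/W
R_outer film = 1/(h_o·2πr_oL) = 1/(16.7×2π×0.1649×7.98) = 0.007242 K/W
R_total = 0.7321 K/W
Q = ΔT/R_total = 37/0.7321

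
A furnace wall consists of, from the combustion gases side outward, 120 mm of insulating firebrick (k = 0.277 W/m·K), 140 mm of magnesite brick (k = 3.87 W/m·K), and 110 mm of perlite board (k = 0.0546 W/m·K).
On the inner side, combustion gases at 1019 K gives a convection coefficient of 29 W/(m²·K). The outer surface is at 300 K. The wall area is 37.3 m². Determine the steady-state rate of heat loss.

Q ≈ 10600 W

Model the wall as resistances in series:
R_inner film = 1/(h_i·A) = 1/(29×37.3) = 9.245×10^-4 K/W
R_insulating firebrick = L/(kA) = 0.12/(0.277×37.3) = 0.01161 K/W
R_magnesite brick = L/(kA) = 0.14/(3.87×37.3) = 9.699×10^-4 K/W
R_perlite board = L/(kA) = 0.11/(0.0546×37.3) = 0.05401 K/W
R_total = 0.06752 K/W
Q = ΔT / R_total = 719 / 0.06752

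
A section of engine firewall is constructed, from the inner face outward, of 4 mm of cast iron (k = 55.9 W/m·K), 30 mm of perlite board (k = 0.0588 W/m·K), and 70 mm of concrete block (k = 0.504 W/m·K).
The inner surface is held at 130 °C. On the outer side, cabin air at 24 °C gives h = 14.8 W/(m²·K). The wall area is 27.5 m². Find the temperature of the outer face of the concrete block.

Series thermal resistances:
R_cast iron = L/(kA) = 0.004/(55.9×27.5) = 2.602×10^-6 K/W
R_perlite board = L/(kA) = 0.03/(0.0588×27.5) = 0.01855 K/W
R_concrete block = L/(kA) = 0.07/(0.504×27.5) = 0.005051 K/W
R_outer film = 1/(h_o·A) = 1/(14.8×27.5) = 0.002457 K/W
R_total = 0.02606 K/W;  Q = ΔT/R_total = 106/0.02606 = 4067 W
T_interface = T_inner − Q·ΣR(inner→interface) = 130 − 4070×0.02361

T ≈ 34 °C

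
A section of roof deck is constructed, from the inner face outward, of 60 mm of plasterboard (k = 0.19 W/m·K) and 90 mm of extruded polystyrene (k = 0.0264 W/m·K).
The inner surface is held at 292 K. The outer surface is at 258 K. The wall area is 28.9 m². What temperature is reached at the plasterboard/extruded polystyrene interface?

T ≈ 289 K

Model the wall as resistances in series:
R_plasterboard = L/(kA) = 0.06/(0.19×28.9) = 0.01093 K/W
R_extruded polystyrene = L/(kA) = 0.09/(0.0264×28.9) = 0.118 K/W
R_total = 0.1289 K/W;  Q = ΔT/R_total = 34/0.1289 = 263.8 W
T_interface = T_inner − Q·ΣR(inner→interface) = 292 − 264×0.01093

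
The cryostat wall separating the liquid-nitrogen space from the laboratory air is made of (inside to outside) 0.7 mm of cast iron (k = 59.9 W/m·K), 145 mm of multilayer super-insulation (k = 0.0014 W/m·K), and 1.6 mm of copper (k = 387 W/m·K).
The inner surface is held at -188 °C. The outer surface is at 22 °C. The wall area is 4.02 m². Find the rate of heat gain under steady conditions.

Using the resistance-network approach (series):
R_cast iron = L/(kA) = 0.0007/(59.9×4.02) = 2.907×10^-6 K/W
R_multilayer super-insulation = L/(kA) = 0.145/(0.0014×4.02) = 25.76 K/W
R_copper = L/(kA) = 0.0016/(387×4.02) = 1.028×10^-6 K/W
R_total = 25.76 K/W
Q = ΔT / R_total = 210 / 25.76

Q ≈ 8.15 W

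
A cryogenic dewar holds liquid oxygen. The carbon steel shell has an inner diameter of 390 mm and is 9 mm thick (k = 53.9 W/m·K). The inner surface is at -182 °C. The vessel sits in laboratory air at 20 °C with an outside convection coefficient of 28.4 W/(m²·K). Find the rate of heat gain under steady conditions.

Q ≈ 2990 W

Spherical conduction: R = (1/r_in − 1/r_out)/(4πk) per layer; series-sum.
R_carbon steel shell = (1/0.195 − 1/0.204)/(4π×53.9) = 3.34×10^-4 K/W
R_outer film = 1/(h·4πr_o²) = 1/(28.4×4π×0.204²) = 0.06733 K/W
R_total = 0.06766 K/W
Q = ΔT/R_total = 202/0.06766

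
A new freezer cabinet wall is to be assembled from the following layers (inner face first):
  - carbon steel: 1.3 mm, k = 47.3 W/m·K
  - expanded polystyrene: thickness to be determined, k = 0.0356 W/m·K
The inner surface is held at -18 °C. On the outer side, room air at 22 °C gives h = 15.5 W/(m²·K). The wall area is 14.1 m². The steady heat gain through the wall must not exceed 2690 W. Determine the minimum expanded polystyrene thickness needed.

L ≈ 5.17 mm

Series thermal resistances:
R_carbon steel = L/(kA) = 0.0013/(47.3×14.1) = 1.949×10^-6 K/W
R_outer film = 1/(h_o·A) = 1/(15.5×14.1) = 0.004576 K/W
Sum of the known resistances R_other = 0.004578 K/W
Required total resistance R_tot = ΔT/Q_allow = 40/2690 = 0.01487 K/W
R_expanded polystyrene = R_tot − R_other = 0.01029 K/W
L = R·k·A = 0.01029×0.0356×14.1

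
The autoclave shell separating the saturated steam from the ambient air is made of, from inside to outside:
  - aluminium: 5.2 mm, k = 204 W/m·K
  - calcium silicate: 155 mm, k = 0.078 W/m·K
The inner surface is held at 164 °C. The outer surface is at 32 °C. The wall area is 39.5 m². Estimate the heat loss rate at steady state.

Treating each layer as a thermal resistance in series:
R_aluminium = L/(kA) = 0.0052/(204×39.5) = 6.453×10^-7 K/W
R_calcium silicate = L/(kA) = 0.155/(0.078×39.5) = 0.05031 K/W
R_total = 0.05031 K/W
Q = ΔT / R_total = 132 / 0.05031

Q ≈ 2620 W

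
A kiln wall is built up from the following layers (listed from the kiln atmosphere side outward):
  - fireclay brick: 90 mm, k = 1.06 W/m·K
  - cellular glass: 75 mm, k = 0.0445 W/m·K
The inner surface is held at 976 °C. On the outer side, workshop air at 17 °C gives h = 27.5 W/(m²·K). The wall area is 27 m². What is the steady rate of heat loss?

Using the resistance-network approach (series):
R_fireclay brick = L/(kA) = 0.09/(1.06×27) = 0.003145 K/W
R_cellular glass = L/(kA) = 0.075/(0.0445×27) = 0.06242 K/W
R_outer film = 1/(h_o·A) = 1/(27.5×27) = 0.001347 K/W
R_total = 0.06691 K/W
Q = ΔT / R_total = 959 / 0.06691

Q ≈ 14300 W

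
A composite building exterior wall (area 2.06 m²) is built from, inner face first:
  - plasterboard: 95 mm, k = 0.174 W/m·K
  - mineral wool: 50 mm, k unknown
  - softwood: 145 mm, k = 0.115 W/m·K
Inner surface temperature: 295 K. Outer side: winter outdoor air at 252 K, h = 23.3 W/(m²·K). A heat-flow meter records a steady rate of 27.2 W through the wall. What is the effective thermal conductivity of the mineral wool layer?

k ≈ 0.0355 W/(m·K)

Model the wall as resistances in series:
R_plasterboard = L/(kA) = 0.095/(0.174×2.06) = 0.265 K/W
R_softwood = L/(kA) = 0.145/(0.115×2.06) = 0.6121 K/W
R_outer film = 1/(h_o·A) = 1/(23.3×2.06) = 0.02083 K/W
Sum of known resistances R_other = 0.8979 K/W
Total R = ΔT/Q = 43/27.2 = 1.581 K/W
R_mineral wool = R_total − R_other = 0.6829 K/W
k = L/(R·A) = 0.05/(0.6829×2.06)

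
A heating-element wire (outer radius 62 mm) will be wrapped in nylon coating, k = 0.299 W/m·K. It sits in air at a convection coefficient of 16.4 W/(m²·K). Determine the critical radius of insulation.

For a cylinder r_cr = k/h = 0.299/16.4
r_cr = 18.2 mm; since the bare radius (62 mm) is above r_cr, any added insulation will reduce heat loss.

r_cr ≈ 18.2 mm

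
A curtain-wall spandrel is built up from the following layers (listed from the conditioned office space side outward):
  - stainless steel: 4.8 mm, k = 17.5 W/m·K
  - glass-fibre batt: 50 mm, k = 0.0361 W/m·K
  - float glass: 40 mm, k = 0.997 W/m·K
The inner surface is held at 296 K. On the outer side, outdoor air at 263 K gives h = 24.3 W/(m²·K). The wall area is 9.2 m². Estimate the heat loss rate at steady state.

Q ≈ 207 W

Series thermal resistances:
R_stainless steel = L/(kA) = 0.0048/(17.5×9.2) = 2.981×10^-5 K/W
R_glass-fibre batt = L/(kA) = 0.05/(0.0361×9.2) = 0.1505 K/W
R_float glass = L/(kA) = 0.04/(0.997×9.2) = 0.004361 K/W
R_outer film = 1/(h_o·A) = 1/(24.3×9.2) = 0.004473 K/W
R_total = 0.1594 K/W
Q = ΔT / R_total = 33 / 0.1594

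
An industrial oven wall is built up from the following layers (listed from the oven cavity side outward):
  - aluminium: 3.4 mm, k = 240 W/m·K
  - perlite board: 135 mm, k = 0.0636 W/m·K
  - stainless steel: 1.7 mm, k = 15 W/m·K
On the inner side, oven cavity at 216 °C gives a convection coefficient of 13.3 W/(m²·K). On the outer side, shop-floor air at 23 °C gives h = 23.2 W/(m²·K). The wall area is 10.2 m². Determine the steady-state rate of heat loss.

Q ≈ 878 W

Treating each layer as a thermal resistance in series:
R_inner film = 1/(h_i·A) = 1/(13.3×10.2) = 0.007371 K/W
R_aluminium = L/(kA) = 0.0034/(240×10.2) = 1.389×10^-6 K/W
R_perlite board = L/(kA) = 0.135/(0.0636×10.2) = 0.2081 K/W
R_stainless steel = L/(kA) = 0.0017/(15×10.2) = 1.111×10^-5 K/W
R_outer film = 1/(h_o·A) = 1/(23.2×10.2) = 0.004226 K/W
R_total = 0.2197 K/W
Q = ΔT / R_total = 193 / 0.2197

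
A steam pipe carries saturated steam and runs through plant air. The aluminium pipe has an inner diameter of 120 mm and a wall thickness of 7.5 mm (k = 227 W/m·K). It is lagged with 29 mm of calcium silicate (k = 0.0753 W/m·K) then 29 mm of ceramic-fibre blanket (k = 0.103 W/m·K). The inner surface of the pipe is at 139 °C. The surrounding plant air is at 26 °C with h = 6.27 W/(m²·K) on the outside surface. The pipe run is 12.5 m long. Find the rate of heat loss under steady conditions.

Q ≈ 1040 W

For a radial system each layer contributes R = ln(r_out/r_in)/(2πkL); films add R = 1/(hA).
R_aluminium pipe wall = ln(67.5/60)/(2π×227×12.5) = 6.606×10^-6 K/W
R_calcium silicate = ln(96.5/67.5)/(2π×0.0753×12.5) = 0.06043 K/W
R_ceramic-fibre blanket = ln(125.5/96.5)/(2π×0.103×12.5) = 0.03248 K/W
R_outer film = 1/(h_o·2πr_oL) = 1/(6.27×2π×0.1255×12.5) = 0.01618 K/W
R_total = 0.1091 K/W
Q = ΔT/R_total = 113/0.1091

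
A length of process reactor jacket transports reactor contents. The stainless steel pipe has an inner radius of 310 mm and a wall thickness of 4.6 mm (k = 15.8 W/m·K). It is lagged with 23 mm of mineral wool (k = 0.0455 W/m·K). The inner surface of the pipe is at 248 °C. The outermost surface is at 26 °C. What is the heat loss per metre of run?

Treating each annulus and film as a series resistance:
R_stainless steel pipe wall = ln(314.6/310)/(2π×15.8×1) = 1.484×10^-4 K/W
R_mineral wool = ln(337.6/314.6)/(2π×0.0455×1) = 0.2468 K/W
R_total = 0.247 K/W
Q = ΔT/R_total = 222/0.247

q′ ≈ 899 W/m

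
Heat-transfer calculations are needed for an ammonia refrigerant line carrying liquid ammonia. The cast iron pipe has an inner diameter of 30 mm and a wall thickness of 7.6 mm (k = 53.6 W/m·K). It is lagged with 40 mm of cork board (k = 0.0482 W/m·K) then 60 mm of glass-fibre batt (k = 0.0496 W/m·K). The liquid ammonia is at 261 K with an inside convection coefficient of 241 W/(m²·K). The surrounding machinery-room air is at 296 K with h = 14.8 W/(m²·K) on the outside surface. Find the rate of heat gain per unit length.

q′ ≈ 6.19 W/m

Cylindrical conduction, so R = ln(r₂/r₁)/(2πkL) per layer, in series:
R_inner film = 1/(h_i·2πr₁L) = 1/(241×2π×0.015×1) = 0.04403 K/W
R_cast iron pipe wall = ln(22.6/15)/(2π×53.6×1) = 0.001217 K/W
R_cork board = ln(62.6/22.6)/(2π×0.0482×1) = 3.364 K/W
R_glass-fibre batt = ln(122.6/62.6)/(2π×0.0496×1) = 2.157 K/W
R_outer film = 1/(h_o·2πr_oL) = 1/(14.8×2π×0.1226×1) = 0.08771 K/W
R_total = 5.654 K/W
Q = ΔT/R_total = 35/5.654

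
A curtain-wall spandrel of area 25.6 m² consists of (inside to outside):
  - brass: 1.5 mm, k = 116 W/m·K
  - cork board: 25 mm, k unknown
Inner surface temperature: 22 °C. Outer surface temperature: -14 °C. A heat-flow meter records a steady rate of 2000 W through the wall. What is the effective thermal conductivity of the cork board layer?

k ≈ 0.0543 W/(m·K)

Treating each layer as a thermal resistance in series:
R_brass = L/(kA) = 0.0015/(116×25.6) = 5.051×10^-7 K/W
Sum of known resistances R_other = 5.051×10^-7 K/W
Total R = ΔT/Q = 36/2000 = 0.018 K/W
R_cork board = R_total − R_other = 0.018 K/W
k = L/(R·A) = 0.025/(0.018×25.6)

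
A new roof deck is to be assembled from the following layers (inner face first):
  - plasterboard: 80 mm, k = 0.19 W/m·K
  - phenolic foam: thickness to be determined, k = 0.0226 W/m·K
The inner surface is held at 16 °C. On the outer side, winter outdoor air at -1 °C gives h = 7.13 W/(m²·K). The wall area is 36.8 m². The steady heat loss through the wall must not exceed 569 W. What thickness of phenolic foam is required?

L ≈ 12.2 mm

Model the wall as resistances in series:
R_plasterboard = L/(kA) = 0.08/(0.19×36.8) = 0.01144 K/W
R_outer film = 1/(h_o·A) = 1/(7.13×36.8) = 0.003811 K/W
Sum of the known resistances R_other = 0.01525 K/W
Required total resistance R_tot = ΔT/Q_allow = 17/569 = 0.02988 K/W
R_phenolic foam = R_tot − R_other = 0.01462 K/W
L = R·k·A = 0.01462×0.0226×36.8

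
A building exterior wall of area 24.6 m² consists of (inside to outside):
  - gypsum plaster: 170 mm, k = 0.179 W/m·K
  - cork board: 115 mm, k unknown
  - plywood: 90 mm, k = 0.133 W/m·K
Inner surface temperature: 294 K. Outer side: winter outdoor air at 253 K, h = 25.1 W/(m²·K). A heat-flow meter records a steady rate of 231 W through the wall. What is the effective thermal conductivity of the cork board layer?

Treating each layer as a thermal resistance in series:
R_gypsum plaster = L/(kA) = 0.17/(0.179×24.6) = 0.03861 K/W
R_plywood = L/(kA) = 0.09/(0.133×24.6) = 0.02751 K/W
R_outer film = 1/(h_o·A) = 1/(25.1×24.6) = 0.00162 K/W
Sum of known resistances R_other = 0.06773 K/W
Total R = ΔT/Q = 41/231 = 0.1775 K/W
R_cork board = R_total − R_other = 0.1098 K/W
k = L/(R·A) = 0.115/(0.1098×24.6)

k ≈ 0.0426 W/(m·K)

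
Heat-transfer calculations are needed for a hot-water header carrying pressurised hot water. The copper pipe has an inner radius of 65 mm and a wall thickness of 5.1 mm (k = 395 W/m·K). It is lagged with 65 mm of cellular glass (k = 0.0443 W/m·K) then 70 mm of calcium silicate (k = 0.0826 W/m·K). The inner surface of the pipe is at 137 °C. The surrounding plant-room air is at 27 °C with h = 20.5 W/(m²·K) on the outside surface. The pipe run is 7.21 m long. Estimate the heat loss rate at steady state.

For a radial system each layer contributes R = ln(r_out/r_in)/(2πkL); films add R = 1/(hA).
R_copper pipe wall = ln(70.1/65)/(2π×395×7.21) = 4.221×10^-6 K/W
R_cellular glass = ln(135.1/70.1)/(2π×0.0443×7.21) = 0.3269 K/W
R_calcium silicate = ln(205.1/135.1)/(2π×0.0826×7.21) = 0.1116 K/W
R_outer film = 1/(h_o·2πr_oL) = 1/(20.5×2π×0.2051×7.21) = 0.00525 K/W
R_total = 0.4437 K/W
Q = ΔT/R_total = 110/0.4437

Q ≈ 248 W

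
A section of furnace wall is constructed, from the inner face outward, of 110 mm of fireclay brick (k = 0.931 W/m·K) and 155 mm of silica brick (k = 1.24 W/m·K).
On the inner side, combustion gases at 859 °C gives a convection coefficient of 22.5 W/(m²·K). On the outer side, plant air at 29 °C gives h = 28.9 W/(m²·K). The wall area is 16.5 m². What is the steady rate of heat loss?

Q ≈ 42500 W

Series thermal resistances:
R_inner film = 1/(h_i·A) = 1/(22.5×16.5) = 0.002694 K/W
R_fireclay brick = L/(kA) = 0.11/(0.931×16.5) = 0.007161 K/W
R_silica brick = L/(kA) = 0.155/(1.24×16.5) = 0.007576 K/W
R_outer film = 1/(h_o·A) = 1/(28.9×16.5) = 0.002097 K/W
R_total = 0.01953 K/W
Q = ΔT / R_total = 830 / 0.01953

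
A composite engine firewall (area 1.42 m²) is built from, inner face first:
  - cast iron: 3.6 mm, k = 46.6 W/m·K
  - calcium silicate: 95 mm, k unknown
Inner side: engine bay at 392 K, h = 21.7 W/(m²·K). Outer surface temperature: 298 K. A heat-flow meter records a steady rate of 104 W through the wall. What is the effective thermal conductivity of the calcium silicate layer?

Series thermal resistances:
R_inner film = 1/(h_i·A) = 1/(21.7×1.42) = 0.03245 K/W
R_cast iron = L/(kA) = 0.0036/(46.6×1.42) = 5.44×10^-5 K/W
Sum of known resistances R_other = 0.03251 K/W
Total R = ΔT/Q = 94/104 = 0.9038 K/W
R_calcium silicate = R_total − R_other = 0.8713 K/W
k = L/(R·A) = 0.095/(0.8713×1.42)

k ≈ 0.0768 W/(m·K)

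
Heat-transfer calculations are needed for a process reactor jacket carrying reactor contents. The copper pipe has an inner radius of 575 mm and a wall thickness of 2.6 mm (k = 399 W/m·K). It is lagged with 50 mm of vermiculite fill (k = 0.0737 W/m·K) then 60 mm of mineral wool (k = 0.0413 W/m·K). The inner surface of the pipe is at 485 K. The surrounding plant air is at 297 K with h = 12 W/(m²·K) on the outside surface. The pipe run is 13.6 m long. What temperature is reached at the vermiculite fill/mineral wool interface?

T ≈ 424 K

Radial resistances (cylindrical: R_cond = ln(r_o/r_i)/(2πkL), R_conv = 1/(h·2πrL)):
R_copper pipe wall = ln(577.6/575)/(2π×399×13.6) = 1.323×10^-7 K/W
R_vermiculite fill = ln(627.6/577.6)/(2π×0.0737×13.6) = 0.01318 K/W
R_mineral wool = ln(687.6/627.6)/(2π×0.0413×13.6) = 0.02587 K/W
R_outer film = 1/(h_o·2πr_oL) = 1/(12×2π×0.6876×13.6) = 0.001418 K/W
R_total = 0.04047 K/W
Q = ΔT/R_total = 188/0.04047
Q = 4650 W
T_interface = T_inner − Q·ΣR(inner→interface) = 485 − 4650×0.01318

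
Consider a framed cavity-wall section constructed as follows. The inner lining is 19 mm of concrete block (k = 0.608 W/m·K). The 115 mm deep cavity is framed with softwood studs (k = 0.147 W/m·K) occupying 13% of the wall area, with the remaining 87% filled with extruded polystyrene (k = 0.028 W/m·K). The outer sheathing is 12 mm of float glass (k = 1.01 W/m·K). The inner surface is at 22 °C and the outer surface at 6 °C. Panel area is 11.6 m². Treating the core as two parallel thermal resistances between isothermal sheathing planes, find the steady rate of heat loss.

Sheathing layers in series; stud and cavity paths in parallel between them.
R_inner = 0.019/(0.608×11.6) = 0.002694 K/W
R_stud  = 0.115/(0.147×0.13×11.6) = 0.5188 K/W
R_cav   = 0.115/(0.028×0.87×11.6) = 0.407 K/W
1/R_core = 1/R_stud + 1/R_cav → R_core = 0.2281 K/W
R_outer = 0.012/(1.01×11.6) = 0.001024 K/W
R_total = 0.2318 K/W
Q = ΔT/R_total = 16/0.2318

Q ≈ 69 W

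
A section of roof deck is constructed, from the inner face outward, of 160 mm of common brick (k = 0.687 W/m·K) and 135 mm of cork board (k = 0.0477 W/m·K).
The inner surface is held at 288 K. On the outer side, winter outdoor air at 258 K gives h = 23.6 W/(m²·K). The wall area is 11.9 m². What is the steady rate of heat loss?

Treating each layer as a thermal resistance in series:
R_common brick = L/(kA) = 0.16/(0.687×11.9) = 0.01957 K/W
R_cork board = L/(kA) = 0.135/(0.0477×11.9) = 0.2378 K/W
R_outer film = 1/(h_o·A) = 1/(23.6×11.9) = 0.003561 K/W
R_total = 0.261 K/W
Q = ΔT / R_total = 30 / 0.261

Q ≈ 115 W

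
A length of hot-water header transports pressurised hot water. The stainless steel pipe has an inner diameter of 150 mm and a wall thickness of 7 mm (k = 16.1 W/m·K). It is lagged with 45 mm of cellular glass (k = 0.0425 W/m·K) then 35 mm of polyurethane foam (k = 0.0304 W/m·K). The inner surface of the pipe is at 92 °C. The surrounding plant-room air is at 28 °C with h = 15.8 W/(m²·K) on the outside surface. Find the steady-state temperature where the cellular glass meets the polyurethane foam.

T ≈ 56.7 °C

For a radial system each layer contributes R = ln(r_out/r_in)/(2πkL); films add R = 1/(hA).
R_stainless steel pipe wall = ln(82/75)/(2π×16.1×1) = 8.821×10^-4 K/W
R_cellular glass = ln(127/82)/(2π×0.0425×1) = 1.638 K/W
R_polyurethane foam = ln(162/127)/(2π×0.0304×1) = 1.274 K/W
R_outer film = 1/(h_o·2πr_oL) = 1/(15.8×2π×0.162×1) = 0.06218 K/W
R_total = 2.976 K/W
Q = ΔT/R_total = 64/2.976
Q = 21.5 W/m
T_interface = T_inner − Q·ΣR(inner→interface) = 92 − 21.5×1.639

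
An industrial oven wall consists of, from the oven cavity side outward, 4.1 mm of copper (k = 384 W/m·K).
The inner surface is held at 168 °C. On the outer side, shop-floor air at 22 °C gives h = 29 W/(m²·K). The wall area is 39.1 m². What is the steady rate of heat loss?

Thermal resistances in series:
R_copper = L/(kA) = 0.0041/(384×39.1) = 2.731×10^-7 K/W
R_outer film = 1/(h_o·A) = 1/(29×39.1) = 8.819×10^-4 K/W
R_total = 8.822×10^-4 K/W
Q = ΔT / R_total = 146 / 8.822×10^-4

Q ≈ 165000 W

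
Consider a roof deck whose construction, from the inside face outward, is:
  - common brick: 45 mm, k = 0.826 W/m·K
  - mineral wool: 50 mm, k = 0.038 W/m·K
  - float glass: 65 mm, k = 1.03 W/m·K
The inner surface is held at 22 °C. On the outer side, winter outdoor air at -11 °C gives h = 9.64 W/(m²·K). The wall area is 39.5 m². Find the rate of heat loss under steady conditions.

Q ≈ 848 W

Series thermal resistances:
R_common brick = L/(kA) = 0.045/(0.826×39.5) = 0.001379 K/W
R_mineral wool = L/(kA) = 0.05/(0.038×39.5) = 0.03331 K/W
R_float glass = L/(kA) = 0.065/(1.03×39.5) = 0.001598 K/W
R_outer film = 1/(h_o·A) = 1/(9.64×39.5) = 0.002626 K/W
R_total = 0.03891 K/W
Q = ΔT / R_total = 33 / 0.03891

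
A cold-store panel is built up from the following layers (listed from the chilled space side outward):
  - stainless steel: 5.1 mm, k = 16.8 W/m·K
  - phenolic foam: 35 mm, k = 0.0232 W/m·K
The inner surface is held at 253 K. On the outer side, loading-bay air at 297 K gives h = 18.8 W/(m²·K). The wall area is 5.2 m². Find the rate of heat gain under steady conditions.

Q ≈ 146 W

Thermal resistances in series:
R_stainless steel = L/(kA) = 0.0051/(16.8×5.2) = 5.838×10^-5 K/W
R_phenolic foam = L/(kA) = 0.035/(0.0232×5.2) = 0.2901 K/W
R_outer film = 1/(h_o·A) = 1/(18.8×5.2) = 0.01023 K/W
R_total = 0.3004 K/W
Q = ΔT / R_total = 44 / 0.3004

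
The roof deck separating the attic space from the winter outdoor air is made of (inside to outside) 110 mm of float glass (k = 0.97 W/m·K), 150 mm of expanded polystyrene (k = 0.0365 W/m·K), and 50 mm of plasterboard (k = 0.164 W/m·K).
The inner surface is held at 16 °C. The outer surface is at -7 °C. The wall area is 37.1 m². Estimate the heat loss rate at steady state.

Q ≈ 188 W

Treating each layer as a thermal resistance in series:
R_float glass = L/(kA) = 0.11/(0.97×37.1) = 0.003057 K/W
R_expanded polystyrene = L/(kA) = 0.15/(0.0365×37.1) = 0.1108 K/W
R_plasterboard = L/(kA) = 0.05/(0.164×37.1) = 0.008218 K/W
R_total = 0.122 K/W
Q = ΔT / R_total = 23 / 0.122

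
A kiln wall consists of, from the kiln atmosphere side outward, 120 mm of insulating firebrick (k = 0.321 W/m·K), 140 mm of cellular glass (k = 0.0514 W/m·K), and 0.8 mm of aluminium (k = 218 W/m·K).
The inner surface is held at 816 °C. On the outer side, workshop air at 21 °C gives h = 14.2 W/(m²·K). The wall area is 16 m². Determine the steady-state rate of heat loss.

Using the resistance-network approach (series):
R_insulating firebrick = L/(kA) = 0.12/(0.321×16) = 0.02336 K/W
R_cellular glass = L/(kA) = 0.14/(0.0514×16) = 0.1702 K/W
R_aluminium = L/(kA) = 0.0008/(218×16) = 2.294×10^-7 K/W
R_outer film = 1/(h_o·A) = 1/(14.2×16) = 0.004401 K/W
R_total = 0.198 K/W
Q = ΔT / R_total = 795 / 0.198

Q ≈ 4020 W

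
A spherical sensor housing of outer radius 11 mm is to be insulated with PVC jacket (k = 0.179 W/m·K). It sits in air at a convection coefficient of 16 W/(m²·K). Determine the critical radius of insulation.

For a sphere r_cr = 2k/h = 2×0.179/16
r_cr = 22.4 mm; since the bare radius (11 mm) is below r_cr, adding a thin layer of insulation will *increase* heat loss.

r_cr ≈ 22.4 mm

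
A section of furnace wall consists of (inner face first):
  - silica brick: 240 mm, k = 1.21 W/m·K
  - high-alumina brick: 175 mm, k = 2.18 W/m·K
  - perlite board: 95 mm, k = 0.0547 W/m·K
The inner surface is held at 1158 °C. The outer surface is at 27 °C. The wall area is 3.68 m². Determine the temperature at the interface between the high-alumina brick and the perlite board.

Using the resistance-network approach (series):
R_silica brick = L/(kA) = 0.24/(1.21×3.68) = 0.0539 K/W
R_high-alumina brick = L/(kA) = 0.175/(2.18×3.68) = 0.02181 K/W
R_perlite board = L/(kA) = 0.095/(0.0547×3.68) = 0.4719 K/W
R_total = 0.5477 K/W;  Q = ΔT/R_total = 1131/0.5477 = 2065 W
T_interface = T_inner − Q·ΣR(inner→interface) = 1158 − 2070×0.07571

T ≈ 1000 °C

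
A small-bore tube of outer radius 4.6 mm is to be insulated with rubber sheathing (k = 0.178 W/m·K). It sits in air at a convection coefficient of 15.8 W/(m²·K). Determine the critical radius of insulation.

r_cr ≈ 11.3 mm

For a cylinder r_cr = k/h = 0.178/15.8
r_cr = 11.3 mm; since the bare radius (4.6 mm) is below r_cr, adding a thin layer of insulation will *increase* heat loss.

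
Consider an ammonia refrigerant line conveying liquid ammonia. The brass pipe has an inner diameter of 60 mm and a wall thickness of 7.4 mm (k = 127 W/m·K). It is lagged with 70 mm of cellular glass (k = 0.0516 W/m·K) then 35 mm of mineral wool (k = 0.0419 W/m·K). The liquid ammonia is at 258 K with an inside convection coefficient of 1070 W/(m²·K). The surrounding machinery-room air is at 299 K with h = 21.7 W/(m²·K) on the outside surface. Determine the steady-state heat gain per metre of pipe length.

Radial resistances (cylindrical: R_cond = ln(r_o/r_i)/(2πkL), R_conv = 1/(h·2πrL)):
R_inner film = 1/(h_i·2πr₁L) = 1/(1070×2π×0.03×1) = 0.004958 K/W
R_brass pipe wall = ln(37.4/30)/(2π×127×1) = 2.763×10^-4 K/W
R_cellular glass = ln(107.4/37.4)/(2π×0.0516×1) = 3.254 K/W
R_mineral wool = ln(142.4/107.4)/(2π×0.0419×1) = 1.071 K/W
R_outer film = 1/(h_o·2πr_oL) = 1/(21.7×2π×0.1424×1) = 0.05151 K/W
R_total = 4.382 K/W
Q = ΔT/R_total = 41/4.382

q′ ≈ 9.36 W/m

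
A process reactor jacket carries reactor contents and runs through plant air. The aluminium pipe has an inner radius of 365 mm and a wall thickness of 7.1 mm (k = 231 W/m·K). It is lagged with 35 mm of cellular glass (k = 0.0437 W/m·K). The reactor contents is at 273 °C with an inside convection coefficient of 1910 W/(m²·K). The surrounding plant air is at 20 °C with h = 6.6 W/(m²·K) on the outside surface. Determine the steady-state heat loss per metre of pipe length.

q′ ≈ 654 W/m

Per-layer cylindrical resistances, series-summed:
R_inner film = 1/(h_i·2πr₁L) = 1/(1910×2π×0.365×1) = 2.283×10^-4 K/W
R_aluminium pipe wall = ln(372.1/365)/(2π×231×1) = 1.327×10^-5 K/W
R_cellular glass = ln(407.1/372.1)/(2π×0.0437×1) = 0.3274 K/W
R_outer film = 1/(h_o·2πr_oL) = 1/(6.6×2π×0.4071×1) = 0.05923 K/W
R_total = 0.3869 K/W
Q = ΔT/R_total = 253/0.3869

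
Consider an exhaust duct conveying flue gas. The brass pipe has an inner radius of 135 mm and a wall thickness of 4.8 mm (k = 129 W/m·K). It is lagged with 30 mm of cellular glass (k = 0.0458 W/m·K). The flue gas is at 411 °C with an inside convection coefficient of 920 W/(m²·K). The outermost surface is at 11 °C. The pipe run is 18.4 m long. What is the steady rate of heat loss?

Q ≈ 10900 W

Radial resistances (cylindrical: R_cond = ln(r_o/r_i)/(2πkL), R_conv = 1/(h·2πrL)):
R_inner film = 1/(h_i·2πr₁L) = 1/(920×2π×0.135×18.4) = 6.964×10^-5 K/W
R_brass pipe wall = ln(139.8/135)/(2π×129×18.4) = 2.343×10^-6 K/W
R_cellular glass = ln(169.8/139.8)/(2π×0.0458×18.4) = 0.03672 K/W
R_total = 0.03679 K/W
Q = ΔT/R_total = 400/0.03679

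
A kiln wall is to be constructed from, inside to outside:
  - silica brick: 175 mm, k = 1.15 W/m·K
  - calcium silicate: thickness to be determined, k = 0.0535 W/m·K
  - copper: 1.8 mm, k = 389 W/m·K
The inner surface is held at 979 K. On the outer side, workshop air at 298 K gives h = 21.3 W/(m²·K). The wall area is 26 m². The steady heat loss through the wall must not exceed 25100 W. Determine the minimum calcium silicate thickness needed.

Thermal resistances in series:
R_silica brick = L/(kA) = 0.175/(1.15×26) = 0.005853 K/W
R_copper = L/(kA) = 0.0018/(389×26) = 1.78×10^-7 K/W
R_outer film = 1/(h_o·A) = 1/(21.3×26) = 0.001806 K/W
Sum of the known resistances R_other = 0.007659 K/W
Required total resistance R_tot = ΔT/Q_allow = 681/25100 = 0.02713 K/W
R_calcium silicate = R_tot − R_other = 0.01947 K/W
L = R·k·A = 0.01947×0.0535×26

L ≈ 27.1 mm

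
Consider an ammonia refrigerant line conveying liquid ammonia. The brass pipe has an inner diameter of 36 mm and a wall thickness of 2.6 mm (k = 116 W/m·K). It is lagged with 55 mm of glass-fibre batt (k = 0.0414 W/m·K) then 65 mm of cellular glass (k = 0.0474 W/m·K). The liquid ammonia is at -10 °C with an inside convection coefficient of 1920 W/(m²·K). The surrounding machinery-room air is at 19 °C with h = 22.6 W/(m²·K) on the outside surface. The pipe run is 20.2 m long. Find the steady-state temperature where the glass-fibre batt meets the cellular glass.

T ≈ 10.3 °C

For a radial system each layer contributes R = ln(r_out/r_in)/(2πkL); films add R = 1/(hA).
R_inner film = 1/(h_i·2πr₁L) = 1/(1920×2π×0.018×20.2) = 2.28×10^-4 K/W
R_brass pipe wall = ln(20.6/18)/(2π×116×20.2) = 9.164×10^-6 K/W
R_glass-fibre batt = ln(75.6/20.6)/(2π×0.0414×20.2) = 0.2474 K/W
R_cellular glass = ln(140.6/75.6)/(2π×0.0474×20.2) = 0.1031 K/W
R_outer film = 1/(h_o·2πr_oL) = 1/(22.6×2π×0.1406×20.2) = 0.00248 K/W
R_total = 0.3533 K/W
Q = ΔT/R_total = 29/0.3533
Q = 82.1 W
T_interface = T_inner + Q·ΣR(inner→interface) = -10 + 82.1×0.2477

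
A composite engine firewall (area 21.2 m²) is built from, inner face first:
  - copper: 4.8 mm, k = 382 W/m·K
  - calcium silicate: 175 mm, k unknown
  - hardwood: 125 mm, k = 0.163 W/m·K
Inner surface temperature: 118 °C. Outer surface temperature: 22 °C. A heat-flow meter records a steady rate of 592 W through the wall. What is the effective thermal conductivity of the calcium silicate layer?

Thermal resistances in series:
R_copper = L/(kA) = 0.0048/(382×21.2) = 5.927×10^-7 K/W
R_hardwood = L/(kA) = 0.125/(0.163×21.2) = 0.03617 K/W
Sum of known resistances R_other = 0.03617 K/W
Total R = ΔT/Q = 96/592 = 0.1622 K/W
R_calcium silicate = R_total − R_other = 0.126 K/W
k = L/(R·A) = 0.175/(0.126×21.2)

k ≈ 0.0655 W/(m·K)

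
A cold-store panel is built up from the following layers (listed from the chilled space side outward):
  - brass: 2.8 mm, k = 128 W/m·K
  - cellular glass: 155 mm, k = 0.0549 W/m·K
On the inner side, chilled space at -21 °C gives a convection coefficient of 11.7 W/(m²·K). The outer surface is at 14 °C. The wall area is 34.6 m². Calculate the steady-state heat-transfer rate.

Q ≈ 416 W

Series thermal resistances:
R_inner film = 1/(h_i·A) = 1/(11.7×34.6) = 0.00247 K/W
R_brass = L/(kA) = 0.0028/(128×34.6) = 6.322×10^-7 K/W
R_cellular glass = L/(kA) = 0.155/(0.0549×34.6) = 0.0816 K/W
R_total = 0.08407 K/W
Q = ΔT / R_total = 35 / 0.08407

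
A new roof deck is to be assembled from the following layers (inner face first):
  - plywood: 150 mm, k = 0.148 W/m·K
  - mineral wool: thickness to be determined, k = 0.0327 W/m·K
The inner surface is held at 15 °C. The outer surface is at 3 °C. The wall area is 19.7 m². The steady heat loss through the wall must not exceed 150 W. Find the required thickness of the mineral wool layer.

Treating each layer as a thermal resistance in series:
R_plywood = L/(kA) = 0.15/(0.148×19.7) = 0.05145 K/W
Sum of the known resistances R_other = 0.05145 K/W
Required total resistance R_tot = ΔT/Q_allow = 12/150 = 0.08 K/W
R_mineral wool = R_tot − R_other = 0.02855 K/W
L = R·k·A = 0.02855×0.0327×19.7

L ≈ 18.4 mm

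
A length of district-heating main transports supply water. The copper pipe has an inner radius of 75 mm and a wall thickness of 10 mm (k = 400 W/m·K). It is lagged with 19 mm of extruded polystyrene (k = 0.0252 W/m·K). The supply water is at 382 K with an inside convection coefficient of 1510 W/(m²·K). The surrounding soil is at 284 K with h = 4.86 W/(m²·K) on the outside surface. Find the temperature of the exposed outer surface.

T ≈ 303 K

Per-layer cylindrical resistances, series-summed:
R_inner film = 1/(h_i·2πr₁L) = 1/(1510×2π×0.075×1) = 0.001405 K/W
R_copper pipe wall = ln(85/75)/(2π×400×1) = 4.98×10^-5 K/W
R_extruded polystyrene = ln(104/85)/(2π×0.0252×1) = 1.274 K/W
R_outer film = 1/(h_o·2πr_oL) = 1/(4.86×2π×0.104×1) = 0.3149 K/W
R_total = 1.59 K/W
Q = ΔT/R_total = 98/1.59
Q = 61.6 W/m
T_interface = T_inner − Q·ΣR(inner→interface) = 382 − 61.6×1.276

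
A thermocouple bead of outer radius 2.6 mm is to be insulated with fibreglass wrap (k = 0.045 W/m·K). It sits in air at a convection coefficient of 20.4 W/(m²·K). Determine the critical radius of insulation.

For a sphere r_cr = 2k/h = 2×0.045/20.4
r_cr = 4.41 mm; since the bare radius (2.6 mm) is below r_cr, adding a thin layer of insulation will *increase* heat loss.

r_cr ≈ 4.41 mm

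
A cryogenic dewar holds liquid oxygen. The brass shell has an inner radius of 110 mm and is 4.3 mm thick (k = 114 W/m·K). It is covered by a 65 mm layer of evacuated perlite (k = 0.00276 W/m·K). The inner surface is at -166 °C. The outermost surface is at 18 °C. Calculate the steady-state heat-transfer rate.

Spherical conduction: R = (1/r_in − 1/r_out)/(4πk) per layer; series-sum.
R_brass shell = (1/0.11 − 1/0.1143)/(4π×114) = 2.387×10^-4 K/W
R_evacuated perlite = (1/0.1143 − 1/0.1793)/(4π×0.00276) = 91.45 K/W
R_total = 91.45 K/W
Q = ΔT/R_total = 184/91.45

Q ≈ 2.01 W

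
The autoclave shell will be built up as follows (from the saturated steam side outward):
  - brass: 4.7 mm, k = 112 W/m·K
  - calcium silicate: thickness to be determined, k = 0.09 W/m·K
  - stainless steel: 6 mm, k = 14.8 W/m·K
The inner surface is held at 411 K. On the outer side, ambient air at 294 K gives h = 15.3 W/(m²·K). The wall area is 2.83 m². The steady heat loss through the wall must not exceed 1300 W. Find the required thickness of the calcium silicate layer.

L ≈ 17 mm

Model the wall as resistances in series:
R_brass = L/(kA) = 0.0047/(112×2.83) = 1.483×10^-5 K/W
R_stainless steel = L/(kA) = 0.006/(14.8×2.83) = 1.433×10^-4 K/W
R_outer film = 1/(h_o·A) = 1/(15.3×2.83) = 0.0231 K/W
Sum of the known resistances R_other = 0.02325 K/W
Required total resistance R_tot = ΔT/Q_allow = 117/1300 = 0.09 K/W
R_calcium silicate = R_tot − R_other = 0.06675 K/W
L = R·k·A = 0.06675×0.09×2.83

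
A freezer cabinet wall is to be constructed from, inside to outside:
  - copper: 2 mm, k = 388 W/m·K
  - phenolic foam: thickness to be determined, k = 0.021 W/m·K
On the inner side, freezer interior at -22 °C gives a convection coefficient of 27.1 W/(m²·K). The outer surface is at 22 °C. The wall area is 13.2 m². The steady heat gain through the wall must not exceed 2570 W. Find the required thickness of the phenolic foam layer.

Treating each layer as a thermal resistance in series:
R_inner film = 1/(h_i·A) = 1/(27.1×13.2) = 0.002795 K/W
R_copper = L/(kA) = 0.002/(388×13.2) = 3.905×10^-7 K/W
Sum of the known resistances R_other = 0.002796 K/W
Required total resistance R_tot = ΔT/Q_allow = 44/2570 = 0.01712 K/W
R_phenolic foam = R_tot − R_other = 0.01432 K/W
L = R·k·A = 0.01432×0.021×13.2

L ≈ 3.97 mm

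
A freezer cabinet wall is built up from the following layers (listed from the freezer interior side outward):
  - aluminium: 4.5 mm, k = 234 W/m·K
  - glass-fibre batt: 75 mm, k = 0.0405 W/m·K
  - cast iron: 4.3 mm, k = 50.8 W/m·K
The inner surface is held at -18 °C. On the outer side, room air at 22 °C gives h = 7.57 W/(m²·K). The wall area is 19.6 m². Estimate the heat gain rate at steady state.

Model the wall as resistances in series:
R_aluminium = L/(kA) = 0.0045/(234×19.6) = 9.812×10^-7 K/W
R_glass-fibre batt = L/(kA) = 0.075/(0.0405×19.6) = 0.09448 K/W
R_cast iron = L/(kA) = 0.0043/(50.8×19.6) = 4.319×10^-6 K/W
R_outer film = 1/(h_o·A) = 1/(7.57×19.6) = 0.00674 K/W
R_total = 0.1012 K/W
Q = ΔT / R_total = 40 / 0.1012

Q ≈ 395 W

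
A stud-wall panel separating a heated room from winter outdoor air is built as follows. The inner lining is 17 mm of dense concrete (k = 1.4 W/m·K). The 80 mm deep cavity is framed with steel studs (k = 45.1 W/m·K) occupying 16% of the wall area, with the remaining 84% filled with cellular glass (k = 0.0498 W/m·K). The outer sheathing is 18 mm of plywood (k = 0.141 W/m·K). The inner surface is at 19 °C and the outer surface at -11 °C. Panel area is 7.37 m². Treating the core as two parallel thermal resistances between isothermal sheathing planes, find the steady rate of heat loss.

Sheathing layers in series; stud and cavity paths in parallel between them.
R_inner = 0.017/(1.4×7.37) = 0.001648 K/W
R_stud  = 0.08/(45.1×0.16×7.37) = 0.001504 K/W
R_cav   = 0.08/(0.0498×0.84×7.37) = 0.2595 K/W
1/R_core = 1/R_stud + 1/R_cav → R_core = 0.001496 K/W
R_outer = 0.018/(0.141×7.37) = 0.01732 K/W
R_total = 0.02046 K/W
Q = ΔT/R_total = 30/0.02046

Q ≈ 1470 W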